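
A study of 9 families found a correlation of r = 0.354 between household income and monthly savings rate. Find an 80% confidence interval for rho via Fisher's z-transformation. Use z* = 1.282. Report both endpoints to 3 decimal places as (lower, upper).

Fisher z: z_r = atanh(r) = ½·ln((1+0.354)/(1−0.354)) = 0.370009
SE(z) = 1/√(n−3) = 1/√6 = 0.408248
80% ⇒ z* = 1.282; margin = 1.282·0.408248 = 0.523374
CI on z-scale: (-0.153365, 0.893383)
Back-transform: tanh(-0.153365) = -0.152174, tanh(0.893383) = 0.713061

(-0.152, 0.713)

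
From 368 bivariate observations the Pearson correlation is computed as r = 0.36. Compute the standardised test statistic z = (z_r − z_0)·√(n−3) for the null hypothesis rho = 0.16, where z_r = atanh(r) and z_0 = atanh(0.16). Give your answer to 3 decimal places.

z_r = atanh(0.36) = 0.376886,  z_0 = atanh(0.16) = 0.161387
SE = 1/√(n−3) = 1/√365 = 0.052342
z = (z_r − z_0)/SE = (0.376886 − 0.161387) / 0.052342 = 0.215499 / 0.052342 = 4.117

4.117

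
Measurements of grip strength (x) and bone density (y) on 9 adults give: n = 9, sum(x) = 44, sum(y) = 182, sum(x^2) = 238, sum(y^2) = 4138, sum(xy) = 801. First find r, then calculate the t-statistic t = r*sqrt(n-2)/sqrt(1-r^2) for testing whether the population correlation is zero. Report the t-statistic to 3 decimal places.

-4.614

Numerator: nΣxy − (Σx)(Σy) = 9·801 − (44)(182) = -799
Denominator: √[(nΣx²−(Σx)²)(nΣy²−(Σy)²)]
  nΣx²−(Σx)² = 9·238 − 1936 = 206;  nΣy²−(Σy)² = 9·4138 − 33124 = 4118
  √(206·4118) = √848308 = 921.0364
r = -799 / 921.0364 = -0.8675
t = r·√(n−2)/√(1−r²) = -0.8675·√7 / √(1−0.752556) = -2.295189 / 0.497437 = -4.614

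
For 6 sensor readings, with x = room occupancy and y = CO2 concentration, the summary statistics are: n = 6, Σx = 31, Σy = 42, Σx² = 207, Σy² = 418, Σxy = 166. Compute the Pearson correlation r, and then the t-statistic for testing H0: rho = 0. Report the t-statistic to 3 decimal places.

-1.801

S_xy = nΣxy − ΣxΣy = 6·166 − 31·42 = 996 − 1302 = -306
S_xx = nΣx² − (Σx)² = 6·207 − 31² = 1242 − 961 = 281
S_yy = nΣy² − (Σy)² = 6·418 − 42² = 2508 − 1764 = 744
r = S_xy / √(S_xx·S_yy) = -306 / √(281·744) = -306 / √209064 = -306 / 457.2352 = -0.6692
t = r·√(n−2)/√(1−r²) = -0.6692·√4 / √(1−0.447829) = -1.338400 / 0.743082 = -1.801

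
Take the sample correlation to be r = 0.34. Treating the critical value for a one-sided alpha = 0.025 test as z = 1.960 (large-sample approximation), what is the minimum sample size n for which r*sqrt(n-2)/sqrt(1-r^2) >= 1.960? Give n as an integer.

32

r√(n−2)/√(1−r²) ≥ 1.960  ⇔  n−2 ≥ (1.960)²·(1−r²)/r²
(1−r²)/r² = (1−0.1156)/0.1156 = 7.6505
n ≥ 2 + 3.8416·7.6505 = 2 + 29.3902 = 31.3902
⌈31.3902⌉ = 32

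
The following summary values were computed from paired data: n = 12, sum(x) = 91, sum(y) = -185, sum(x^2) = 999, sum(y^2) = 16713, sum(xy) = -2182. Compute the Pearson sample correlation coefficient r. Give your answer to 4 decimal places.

-0.3765

Numerator: nΣxy − (Σx)(Σy) = 12·(-2182) − (91)(-185) = -9349
Denominator: √[(nΣx²−(Σx)²)(nΣy²−(Σy)²)]
  nΣx²−(Σx)² = 12·999 − 8281 = 3707;  nΣy²−(Σy)² = 12·16713 − 34225 = 166331
  √(3707·166331) = √616589017 = 24831.2105
r = -9349 / 24831.2105 = -0.3765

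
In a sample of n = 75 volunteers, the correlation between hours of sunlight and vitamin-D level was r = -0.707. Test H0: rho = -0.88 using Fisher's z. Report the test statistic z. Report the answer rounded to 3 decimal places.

Fisher z: atanh(-0.707) = -0.881160, atanh(-0.88) = -1.375768
z = (z_r − z_0)·√(n−3) = (-0.881160 − (-1.375768))·√72 = 0.494608 · 8.485281 = 4.197

4.197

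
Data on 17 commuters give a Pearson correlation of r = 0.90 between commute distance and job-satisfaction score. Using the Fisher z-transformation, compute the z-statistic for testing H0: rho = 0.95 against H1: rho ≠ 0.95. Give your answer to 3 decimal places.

-1.345

Fisher z: atanh(0.90) = 1.472219, atanh(0.95) = 1.831781
z = (z_r − z_0)·√(n−3) = (1.472219 − 1.831781)·√14 = -0.359562 · 3.741657 = -1.345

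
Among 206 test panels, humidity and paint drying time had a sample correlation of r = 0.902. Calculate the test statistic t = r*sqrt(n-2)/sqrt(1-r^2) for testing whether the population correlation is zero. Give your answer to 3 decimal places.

t = r·√(n−2) / √(1−r²) with r = 0.902, n = 206
  = 0.902·√204 / √(1 − 0.813604)
  = 0.902·14.282857 / 0.431736
  = 12.883137 / 0.431736 = 29.840

29.840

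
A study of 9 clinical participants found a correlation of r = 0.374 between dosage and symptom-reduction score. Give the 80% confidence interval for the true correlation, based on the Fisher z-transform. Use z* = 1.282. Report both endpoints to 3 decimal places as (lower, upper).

(-0.130, 0.724)

Fisher z: z_r = atanh(r) = ½·ln((1+0.374)/(1−0.374)) = 0.393066
SE(z) = 1/√(n−3) = 1/√6 = 0.408248
80% ⇒ z* = 1.282; margin = 1.282·0.408248 = 0.523374
CI on z-scale: (-0.130308, 0.916440)
Back-transform: tanh(-0.130308) = -0.129575, tanh(0.916440) = 0.724209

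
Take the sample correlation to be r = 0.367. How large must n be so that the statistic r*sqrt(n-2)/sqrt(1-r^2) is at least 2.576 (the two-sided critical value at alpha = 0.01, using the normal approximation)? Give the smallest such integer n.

r√(n−2)/√(1−r²) ≥ 2.576  ⇔  n−2 ≥ (2.576)²·(1−r²)/r²
(1−r²)/r² = (1−0.134689)/0.134689 = 6.4245
n ≥ 2 + 6.635776·6.4245 = 2 + 42.6315 = 44.6315
⌈44.6315⌉ = 45

45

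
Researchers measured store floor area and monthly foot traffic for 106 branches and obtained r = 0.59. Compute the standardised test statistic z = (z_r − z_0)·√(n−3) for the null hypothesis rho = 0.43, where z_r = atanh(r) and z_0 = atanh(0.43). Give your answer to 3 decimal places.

Fisher z: atanh(0.59) = 0.677666, atanh(0.43) = 0.459897
z = (z_r − z_0)·√(n−3) = (0.677666 − 0.459897)·√103 = 0.217769 · 10.148892 = 2.210

2.210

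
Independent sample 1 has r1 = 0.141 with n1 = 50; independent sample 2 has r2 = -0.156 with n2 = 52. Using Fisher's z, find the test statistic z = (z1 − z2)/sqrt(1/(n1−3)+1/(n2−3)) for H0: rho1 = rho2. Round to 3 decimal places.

Fisher z-transforms: z1 = atanh(0.141) = 0.141946, z2 = atanh(-0.156) = -0.157284; difference d = 0.299230
Var(d) = 1/47 + 1/49 = 0.0212766 + 0.0204082 = 0.0416848
z = d/√Var(d) = 0.299230 / √0.0416848 = 0.299230 / 0.204169 = 1.466

1.466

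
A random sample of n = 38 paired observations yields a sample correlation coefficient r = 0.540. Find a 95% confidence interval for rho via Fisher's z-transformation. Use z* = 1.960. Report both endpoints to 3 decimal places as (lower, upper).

(0.266, 0.733)

Fisher z: z_r = atanh(r) = ½·ln((1+0.540)/(1−0.540)) = 0.604156
SE(z) = 1/√(n−3) = 1/√35 = 0.169031
95% ⇒ z* = 1.960; margin = 1.960·0.169031 = 0.331301
CI on z-scale: (0.272855, 0.935457)
Back-transform: tanh(0.272855) = 0.266279, tanh(0.935457) = 0.733128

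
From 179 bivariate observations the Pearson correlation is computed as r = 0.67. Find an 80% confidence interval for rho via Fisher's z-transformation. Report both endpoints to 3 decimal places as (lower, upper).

z_r = atanh(0.67) = 0.810743;  SE = 1/√(n−3) = 1/√176 = 0.075378
z-limits: 0.810743 ± 1.282·0.075378 = 0.810743 ± 0.096635 = [0.714108, 0.907378]
ρ-limits: (tanh 0.714108, tanh 0.907378) = (0.613, 0.720)

(0.613, 0.720)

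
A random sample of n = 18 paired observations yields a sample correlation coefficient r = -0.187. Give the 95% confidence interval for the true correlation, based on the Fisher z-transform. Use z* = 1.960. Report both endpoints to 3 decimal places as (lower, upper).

Fisher z: z_r = atanh(r) = ½·ln((1+(-0.187))/(1−(-0.187))) = -0.189227
SE(z) = 1/√(n−3) = 1/√15 = 0.258199
95% ⇒ z* = 1.960; margin = 1.960·0.258199 = 0.506070
CI on z-scale: (-0.695297, 0.316843)
Back-transform: tanh(-0.695297) = -0.601374, tanh(0.316843) = 0.306650

(-0.601, 0.307)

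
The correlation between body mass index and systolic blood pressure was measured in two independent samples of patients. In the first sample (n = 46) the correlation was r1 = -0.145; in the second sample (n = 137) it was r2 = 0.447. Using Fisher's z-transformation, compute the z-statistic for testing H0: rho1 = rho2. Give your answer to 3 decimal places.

-3.577

Fisher z-transforms: z1 = atanh(-0.145) = -0.146029, z2 = atanh(0.447) = 0.480945; difference d = -0.626974
Var(d) = 1/43 + 1/134 = 0.0232558 + 0.0074627 = 0.0307185
z = d/√Var(d) = -0.626974 / √0.0307185 = -0.626974 / 0.175267 = -3.577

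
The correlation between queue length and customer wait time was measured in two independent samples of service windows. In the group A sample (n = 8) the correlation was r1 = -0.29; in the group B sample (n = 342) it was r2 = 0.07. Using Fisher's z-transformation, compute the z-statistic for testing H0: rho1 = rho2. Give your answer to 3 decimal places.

-0.818

Fisher z-transforms: z1 = atanh(-0.29) = -0.298566, z2 = atanh(0.07) = 0.070115; difference d = -0.368681
Var(d) = 1/5 + 1/339 = 0.2000000 + 0.0029499 = 0.2029499
z = d/√Var(d) = -0.368681 / √0.2029499 = -0.368681 / 0.450500 = -0.818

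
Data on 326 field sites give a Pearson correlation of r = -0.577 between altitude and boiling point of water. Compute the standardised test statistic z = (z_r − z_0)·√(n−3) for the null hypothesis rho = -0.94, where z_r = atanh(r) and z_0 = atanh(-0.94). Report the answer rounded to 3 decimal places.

19.412

z_r = atanh(-0.577) = -0.657954,  z_0 = atanh(-0.94) = -1.738049
SE = 1/√(n−3) = 1/√323 = 0.055641
z = (z_r − z_0)/SE = (-0.657954 − (-1.738049)) / 0.055641 = 1.080095 / 0.055641 = 19.412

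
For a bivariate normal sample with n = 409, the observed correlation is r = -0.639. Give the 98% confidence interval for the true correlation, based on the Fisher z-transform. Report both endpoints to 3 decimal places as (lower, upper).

(-0.702, -0.566)

z_r = atanh(-0.639) = -0.756482;  SE = 1/√(n−3) = 1/√406 = 0.049629
z-limits: -0.756482 ± 2.326·0.049629 = -0.756482 ± 0.115437 = [-0.871919, -0.641045]
ρ-limits: (tanh -0.871919, tanh -0.641045) = (-0.702, -0.566)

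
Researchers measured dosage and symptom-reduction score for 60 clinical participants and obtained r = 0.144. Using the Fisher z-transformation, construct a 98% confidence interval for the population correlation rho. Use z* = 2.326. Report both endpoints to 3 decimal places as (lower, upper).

(-0.162, 0.424)

Fisher z: z_r = atanh(r) = ½·ln((1+0.144)/(1−0.144)) = 0.145008
SE(z) = 1/√(n−3) = 1/√57 = 0.132453
98% ⇒ z* = 2.326; margin = 2.326·0.132453 = 0.308086
CI on z-scale: (-0.163078, 0.453094)
Back-transform: tanh(-0.163078) = -0.161648, tanh(0.453094) = 0.424439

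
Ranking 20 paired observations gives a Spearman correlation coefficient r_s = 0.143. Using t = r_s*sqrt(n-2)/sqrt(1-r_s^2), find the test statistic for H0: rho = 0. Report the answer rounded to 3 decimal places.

1 − r_s² = 1 − 0.020449 = 0.979551;  √(1−r_s²) = 0.989723
√(n−2) = √18 = 4.242641
t = r_s·√(n−2)/√(1−r_s²) = 0.143 · 4.242641 / 0.989723 = 0.613

0.613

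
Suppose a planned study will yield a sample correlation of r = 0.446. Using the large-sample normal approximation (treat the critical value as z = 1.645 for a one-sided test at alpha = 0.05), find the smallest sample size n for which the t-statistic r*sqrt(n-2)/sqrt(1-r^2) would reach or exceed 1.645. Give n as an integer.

13

r√(n−2)/√(1−r²) ≥ 1.645  ⇔  n−2 ≥ (1.645)²·(1−r²)/r²
(1−r²)/r² = (1−0.198916)/0.198916 = 4.0272
n ≥ 2 + 2.706025·4.0272 = 2 + 10.8977 = 12.8977
⌈12.8977⌉ = 13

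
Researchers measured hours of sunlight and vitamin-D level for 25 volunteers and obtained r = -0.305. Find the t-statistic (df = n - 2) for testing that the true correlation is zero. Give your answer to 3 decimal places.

-1.536

t = r·√(n−2) / √(1−r²) with r = -0.305, n = 25
  = -0.305·√23 / √(1 − 0.093025)
  = -0.305·4.795832 / 0.952352
  = -1.462729 / 0.952352 = -1.536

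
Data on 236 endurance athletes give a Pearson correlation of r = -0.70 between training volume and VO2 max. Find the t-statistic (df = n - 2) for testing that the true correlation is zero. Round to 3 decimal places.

-14.994

t = r·√(n−2) / √(1−r²) with r = -0.70, n = 236
  = -0.70·√234 / √(1 − 0.4900)
  = -0.70·15.297059 / 0.714143
  = -10.707941 / 0.714143 = -14.994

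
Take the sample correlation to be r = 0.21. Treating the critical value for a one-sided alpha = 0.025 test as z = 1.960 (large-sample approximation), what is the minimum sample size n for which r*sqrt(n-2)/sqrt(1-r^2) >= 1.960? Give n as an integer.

86

Need r·√(n−2)/√(1−r²) ≥ 1.960
√(n−2) ≥ 1.960·√(1−0.0441) / 0.21 = 1.960·0.977701 / 0.21 = 9.1252
n−2 ≥ 83.2693  ⇒  n ≥ 85.2693
Smallest integer n = 86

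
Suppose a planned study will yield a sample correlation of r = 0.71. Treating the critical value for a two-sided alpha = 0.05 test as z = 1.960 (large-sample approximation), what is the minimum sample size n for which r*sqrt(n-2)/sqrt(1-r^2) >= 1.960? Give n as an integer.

6

Need r·√(n−2)/√(1−r²) ≥ 1.960
√(n−2) ≥ 1.960·√(1−0.5041) / 0.71 = 1.960·0.704202 / 0.71 = 1.9440
n−2 ≥ 3.7791  ⇒  n ≥ 5.7791
Smallest integer n = 6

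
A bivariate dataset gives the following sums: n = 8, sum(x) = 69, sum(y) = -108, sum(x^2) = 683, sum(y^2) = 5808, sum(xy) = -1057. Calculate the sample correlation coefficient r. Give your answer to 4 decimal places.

S_xy = nΣxy − ΣxΣy = 8·(-1057) − 69·(-108) = -8456 − (-7452) = -1004
S_xx = nΣx² − (Σx)² = 8·683 − 69² = 5464 − 4761 = 703
S_yy = nΣy² − (Σy)² = 8·5808 − (-108)² = 46464 − 11664 = 34800
r = S_xy / √(S_xx·S_yy) = -1004 / √(703·34800) = -1004 / √24464400 = -1004 / 4946.1500 = -0.2030

-0.2030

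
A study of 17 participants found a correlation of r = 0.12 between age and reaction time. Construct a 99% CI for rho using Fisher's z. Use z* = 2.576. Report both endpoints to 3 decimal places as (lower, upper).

(-0.514, 0.669)

Fisher z: z_r = atanh(r) = ½·ln((1+0.12)/(1−0.12)) = 0.120581
SE(z) = 1/√(n−3) = 1/√14 = 0.267261
99% ⇒ z* = 2.576; margin = 2.576·0.267261 = 0.688464
CI on z-scale: (-0.567883, 0.809045)
Back-transform: tanh(-0.567883) = -0.513803, tanh(0.809045) = 0.669063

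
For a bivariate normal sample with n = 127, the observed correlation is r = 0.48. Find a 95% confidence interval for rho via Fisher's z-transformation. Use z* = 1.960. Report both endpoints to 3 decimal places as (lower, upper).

(0.334, 0.604)

Fisher z: z_r = atanh(r) = ½·ln((1+0.48)/(1−0.48)) = 0.522984
SE(z) = 1/√(n−3) = 1/√124 = 0.089803
95% ⇒ z* = 1.960; margin = 1.960·0.089803 = 0.176014
CI on z-scale: (0.346970, 0.698998)
Back-transform: tanh(0.346970) = 0.333686, tanh(0.698998) = 0.603731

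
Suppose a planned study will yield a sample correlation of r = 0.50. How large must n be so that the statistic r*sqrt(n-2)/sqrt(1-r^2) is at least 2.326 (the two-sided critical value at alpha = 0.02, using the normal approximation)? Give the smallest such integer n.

19

Need r·√(n−2)/√(1−r²) ≥ 2.326
√(n−2) ≥ 2.326·√(1−0.2500) / 0.50 = 2.326·0.866025 / 0.50 = 4.0287
n−2 ≥ 16.2304  ⇒  n ≥ 18.2304
Smallest integer n = 19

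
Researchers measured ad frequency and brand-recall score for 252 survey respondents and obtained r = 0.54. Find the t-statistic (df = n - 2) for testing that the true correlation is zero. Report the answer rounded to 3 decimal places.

10.144

t = r·√(n−2) / √(1−r²) with r = 0.54, n = 252
  = 0.54·√250 / √(1 − 0.2916)
  = 0.54·15.811388 / 0.841665
  = 8.538150 / 0.841665 = 10.144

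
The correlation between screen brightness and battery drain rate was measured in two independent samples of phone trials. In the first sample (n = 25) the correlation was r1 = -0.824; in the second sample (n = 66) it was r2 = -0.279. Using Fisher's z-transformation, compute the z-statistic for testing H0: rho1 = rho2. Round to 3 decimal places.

Fisher z-transforms: z1 = atanh(-0.824) = -1.169152, z2 = atanh(-0.279) = -0.286597; difference d = -0.882555
Var(d) = 1/22 + 1/63 = 0.0454545 + 0.0158730 = 0.0613275
z = d/√Var(d) = -0.882555 / √0.0613275 = -0.882555 / 0.247644 = -3.564

-3.564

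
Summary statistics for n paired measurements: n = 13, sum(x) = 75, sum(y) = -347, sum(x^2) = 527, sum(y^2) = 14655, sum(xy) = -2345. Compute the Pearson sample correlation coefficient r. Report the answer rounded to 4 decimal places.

-0.4811

Numerator: nΣxy − (Σx)(Σy) = 13·(-2345) − (75)(-347) = -4460
Denominator: √[(nΣx²−(Σx)²)(nΣy²−(Σy)²)]
  nΣx²−(Σx)² = 13·527 − 5625 = 1226;  nΣy²−(Σy)² = 13·14655 − 120409 = 70106
  √(1226·70106) = √85949956 = 9270.9199
r = -4460 / 9270.9199 = -0.4811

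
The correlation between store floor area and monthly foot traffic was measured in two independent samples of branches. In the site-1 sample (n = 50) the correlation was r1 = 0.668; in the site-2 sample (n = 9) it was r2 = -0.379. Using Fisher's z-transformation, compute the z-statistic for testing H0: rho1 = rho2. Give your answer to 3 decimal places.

2.782

Fisher z-transforms: z1 = atanh(0.668) = 0.807123, z2 = atanh(-0.379) = -0.398891; difference d = 1.206014
Var(d) = 1/47 + 1/6 = 0.0212766 + 0.1666667 = 0.1879433
z = d/√Var(d) = 1.206014 / √0.1879433 = 1.206014 / 0.433524 = 2.782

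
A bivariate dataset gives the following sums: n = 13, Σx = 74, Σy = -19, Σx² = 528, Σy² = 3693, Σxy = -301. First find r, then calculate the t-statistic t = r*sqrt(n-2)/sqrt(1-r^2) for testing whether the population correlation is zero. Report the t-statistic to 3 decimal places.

Numerator: nΣxy − (Σx)(Σy) = 13·(-301) − (74)(-19) = -2507
Denominator: √[(nΣx²−(Σx)²)(nΣy²−(Σy)²)]
  nΣx²−(Σx)² = 13·528 − 5476 = 1388;  nΣy²−(Σy)² = 13·3693 − 361 = 47648
  √(1388·47648) = √66135424 = 8132.3689
r = -2507 / 8132.3689 = -0.3083
t = r·√(n−2)/√(1−r²) = -0.3083·√11 / √(1−0.095049) = -1.022515 / 0.951289 = -1.075

-1.075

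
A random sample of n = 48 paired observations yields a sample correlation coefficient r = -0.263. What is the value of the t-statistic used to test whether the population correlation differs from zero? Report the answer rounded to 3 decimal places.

t = r·√(n−2) / √(1−r²) with r = -0.263, n = 48
  = -0.263·√46 / √(1 − 0.069169)
  = -0.263·6.782330 / 0.964796
  = -1.783753 / 0.964796 = -1.849

-1.849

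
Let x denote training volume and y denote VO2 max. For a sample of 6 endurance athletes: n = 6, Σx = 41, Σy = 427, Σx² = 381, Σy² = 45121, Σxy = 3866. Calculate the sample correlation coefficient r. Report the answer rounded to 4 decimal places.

S_xy = nΣxy − ΣxΣy = 6·3866 − 41·427 = 23196 − 17507 = 5689
S_xx = nΣx² − (Σx)² = 6·381 − 41² = 2286 − 1681 = 605
S_yy = nΣy² − (Σy)² = 6·45121 − 427² = 270726 − 182329 = 88397
r = S_xy / √(S_xx·S_yy) = 5689 / √(605·88397) = 5689 / √53480185 = 5689 / 7313.0148 = 0.7779

0.7779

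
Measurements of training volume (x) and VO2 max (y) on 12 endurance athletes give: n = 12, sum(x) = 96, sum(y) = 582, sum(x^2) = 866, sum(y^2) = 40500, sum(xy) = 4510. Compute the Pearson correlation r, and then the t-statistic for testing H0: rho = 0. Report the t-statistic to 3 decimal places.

-0.425

Numerator: nΣxy − (Σx)(Σy) = 12·4510 − (96)(582) = -1752
Denominator: √[(nΣx²−(Σx)²)(nΣy²−(Σy)²)]
  nΣx²−(Σx)² = 12·866 − 9216 = 1176;  nΣy²−(Σy)² = 12·40500 − 338724 = 147276
  √(1176·147276) = √173196576 = 13160.4170
r = -1752 / 13160.4170 = -0.1331
t = r·√(n−2)/√(1−r²) = -0.1331·√10 / √(1−0.017716) = -0.420899 / 0.991102 = -0.425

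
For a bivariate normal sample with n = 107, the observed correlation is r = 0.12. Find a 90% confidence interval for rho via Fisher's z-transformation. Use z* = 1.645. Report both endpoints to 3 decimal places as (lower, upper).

Fisher z: z_r = atanh(r) = ½·ln((1+0.12)/(1−0.12)) = 0.120581
SE(z) = 1/√(n−3) = 1/√104 = 0.098058
90% ⇒ z* = 1.645; margin = 1.645·0.098058 = 0.161305
CI on z-scale: (-0.040724, 0.281886)
Back-transform: tanh(-0.040724) = -0.040702, tanh(0.281886) = 0.274650

(-0.041, 0.275)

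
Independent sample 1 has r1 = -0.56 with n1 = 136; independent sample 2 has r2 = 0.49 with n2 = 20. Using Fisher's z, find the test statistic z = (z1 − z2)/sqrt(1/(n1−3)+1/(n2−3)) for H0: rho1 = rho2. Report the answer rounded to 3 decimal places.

Fisher z-transforms: z1 = atanh(-0.56) = -0.632833, z2 = atanh(0.49) = 0.536060; difference d = -1.168893
Var(d) = 1/133 + 1/17 = 0.0075188 + 0.0588235 = 0.0663423
z = d/√Var(d) = -1.168893 / √0.0663423 = -1.168893 / 0.257570 = -4.538

-4.538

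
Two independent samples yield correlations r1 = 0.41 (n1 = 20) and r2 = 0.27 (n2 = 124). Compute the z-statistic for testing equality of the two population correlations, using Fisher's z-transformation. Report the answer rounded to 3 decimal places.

0.613

z1 = atanh(0.41) = 0.435611,  z2 = atanh(0.27) = 0.276864
SE = √(1/(n1−3) + 1/(n2−3)) = √(1/17 + 1/121) = √(0.0588235 + 0.0082645) = √0.0670880 = 0.259014
z = (z1 − z2)/SE = (0.435611 − 0.276864) / 0.259014 = 0.158747 / 0.259014 = 0.613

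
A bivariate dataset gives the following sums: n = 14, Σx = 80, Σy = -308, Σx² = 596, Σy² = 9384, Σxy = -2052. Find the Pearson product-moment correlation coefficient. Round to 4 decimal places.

-0.4852

S_xy = nΣxy − ΣxΣy = 14·(-2052) − 80·(-308) = -28728 − (-24640) = -4088
S_xx = nΣx² − (Σx)² = 14·596 − 80² = 8344 − 6400 = 1944
S_yy = nΣy² − (Σy)² = 14·9384 − (-308)² = 131376 − 94864 = 36512
r = S_xy / √(S_xx·S_yy) = -4088 / √(1944·36512) = -4088 / √70979328 = -4088 / 8424.9230 = -0.4852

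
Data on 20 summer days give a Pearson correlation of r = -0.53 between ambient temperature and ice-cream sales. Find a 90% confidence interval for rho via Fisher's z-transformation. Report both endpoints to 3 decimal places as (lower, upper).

z_r = atanh(-0.53) = -0.590145;  SE = 1/√(n−3) = 1/√17 = 0.242536
z-limits: -0.590145 ± 1.645·0.242536 = -0.590145 ± 0.398972 = [-0.989117, -0.191173]
ρ-limits: (tanh -0.989117, tanh -0.191173) = (-0.757, -0.189)

(-0.757, -0.189)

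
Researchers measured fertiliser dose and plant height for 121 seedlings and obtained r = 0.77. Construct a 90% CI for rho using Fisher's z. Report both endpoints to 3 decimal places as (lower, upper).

(0.701, 0.825)

z_r = atanh(0.77) = 1.020328;  SE = 1/√(n−3) = 1/√118 = 0.092057
z-limits: 1.020328 ± 1.645·0.092057 = 1.020328 ± 0.151434 = [0.868894, 1.171762]
ρ-limits: (tanh 0.868894, tanh 1.171762) = (0.701, 0.825)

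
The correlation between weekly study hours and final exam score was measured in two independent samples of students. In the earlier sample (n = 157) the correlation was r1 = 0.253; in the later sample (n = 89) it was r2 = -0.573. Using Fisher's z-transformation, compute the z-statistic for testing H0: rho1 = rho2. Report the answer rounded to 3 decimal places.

z1 = atanh(0.253) = 0.258615,  z2 = atanh(-0.573) = -0.651978
SE = √(1/(n1−3) + 1/(n2−3)) = √(1/154 + 1/86) = √(0.0064935 + 0.0116279) = √0.0181214 = 0.134616
z = (z1 − z2)/SE = (0.258615 − (-0.651978)) / 0.134616 = 0.910593 / 0.134616 = 6.764

6.764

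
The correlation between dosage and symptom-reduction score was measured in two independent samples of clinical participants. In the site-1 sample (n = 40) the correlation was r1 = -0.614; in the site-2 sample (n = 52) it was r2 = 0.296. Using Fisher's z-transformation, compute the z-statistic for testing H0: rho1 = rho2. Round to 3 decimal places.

-4.685

z1 = atanh(-0.614) = -0.715317,  z2 = atanh(0.296) = 0.305130
SE = √(1/(n1−3) + 1/(n2−3)) = √(1/37 + 1/49) = √(0.0270270 + 0.0204082) = √0.0474352 = 0.217796
z = (z1 − z2)/SE = (-0.715317 − 0.305130) / 0.217796 = -1.020447 / 0.217796 = -4.685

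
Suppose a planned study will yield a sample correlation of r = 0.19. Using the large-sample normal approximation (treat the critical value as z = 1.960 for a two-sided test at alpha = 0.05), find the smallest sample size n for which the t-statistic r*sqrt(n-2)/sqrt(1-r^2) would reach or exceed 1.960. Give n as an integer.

Need r·√(n−2)/√(1−r²) ≥ 1.960
√(n−2) ≥ 1.960·√(1−0.0361) / 0.19 = 1.960·0.981784 / 0.19 = 10.1279
n−2 ≥ 102.5744  ⇒  n ≥ 104.5744
Smallest integer n = 105

105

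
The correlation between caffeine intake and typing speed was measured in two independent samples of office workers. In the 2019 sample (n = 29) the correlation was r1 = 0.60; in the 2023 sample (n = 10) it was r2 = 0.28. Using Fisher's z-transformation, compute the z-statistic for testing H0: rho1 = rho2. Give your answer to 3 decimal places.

0.952

z1 = atanh(0.60) = 0.693147,  z2 = atanh(0.28) = 0.287682
SE = √(1/(n1−3) + 1/(n2−3)) = √(1/26 + 1/7) = √(0.0384615 + 0.1428571) = √0.1813186 = 0.425815
z = (z1 − z2)/SE = (0.693147 − 0.287682) / 0.425815 = 0.405465 / 0.425815 = 0.952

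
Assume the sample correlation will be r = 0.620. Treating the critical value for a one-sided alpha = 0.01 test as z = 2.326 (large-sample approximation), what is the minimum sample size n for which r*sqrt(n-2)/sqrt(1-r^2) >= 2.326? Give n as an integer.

Need r·√(n−2)/√(1−r²) ≥ 2.326
√(n−2) ≥ 2.326·√(1−0.384400) / 0.620 = 2.326·0.784602 / 0.620 = 2.9435
n−2 ≥ 8.6642  ⇒  n ≥ 10.6642
Smallest integer n = 11

11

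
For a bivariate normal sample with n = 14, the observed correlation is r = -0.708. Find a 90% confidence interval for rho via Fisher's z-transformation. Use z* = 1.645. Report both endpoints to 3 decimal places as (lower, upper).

(-0.881, -0.369)

z_r = atanh(-0.708) = -0.883162;  SE = 1/√(n−3) = 1/√11 = 0.301511
z-limits: -0.883162 ± 1.645·0.301511 = -0.883162 ± 0.495986 = [-1.379148, -0.387176]
ρ-limits: (tanh -1.379148, tanh -0.387176) = (-0.881, -0.369)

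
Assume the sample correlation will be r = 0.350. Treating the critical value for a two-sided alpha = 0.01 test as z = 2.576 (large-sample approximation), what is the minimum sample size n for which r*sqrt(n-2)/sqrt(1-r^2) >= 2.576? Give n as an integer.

Need r·√(n−2)/√(1−r²) ≥ 2.576
√(n−2) ≥ 2.576·√(1−0.122500) / 0.350 = 2.576·0.936750 / 0.350 = 6.8945
n−2 ≥ 47.5341  ⇒  n ≥ 49.5341
Smallest integer n = 50

50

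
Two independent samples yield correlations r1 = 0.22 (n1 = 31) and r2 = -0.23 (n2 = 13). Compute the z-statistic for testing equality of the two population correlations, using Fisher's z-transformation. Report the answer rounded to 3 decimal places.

1.243

Fisher z-transforms: z1 = atanh(0.22) = 0.223656, z2 = atanh(-0.23) = -0.234189; difference d = 0.457845
Var(d) = 1/28 + 1/10 = 0.0357143 + 0.1000000 = 0.1357143
z = d/√Var(d) = 0.457845 / √0.1357143 = 0.457845 / 0.368394 = 1.243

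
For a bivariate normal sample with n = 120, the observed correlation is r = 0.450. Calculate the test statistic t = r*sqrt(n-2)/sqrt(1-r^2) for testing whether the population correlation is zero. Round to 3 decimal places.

5.474

t = r·√(n−2) / √(1−r²) with r = 0.450, n = 120
  = 0.450·√118 / √(1 − 0.202500)
  = 0.450·10.862780 / 0.893029
  = 4.888251 / 0.893029 = 5.474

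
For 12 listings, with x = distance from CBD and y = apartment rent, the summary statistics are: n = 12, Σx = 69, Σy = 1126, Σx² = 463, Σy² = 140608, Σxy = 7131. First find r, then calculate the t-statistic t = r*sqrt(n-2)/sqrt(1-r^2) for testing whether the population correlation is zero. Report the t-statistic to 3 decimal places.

Numerator: nΣxy − (Σx)(Σy) = 12·7131 − (69)(1126) = 7878
Denominator: √[(nΣx²−(Σx)²)(nΣy²−(Σy)²)]
  nΣx²−(Σx)² = 12·463 − 4761 = 795;  nΣy²−(Σy)² = 12·140608 − 1267876 = 419420
  √(795·419420) = √333438900 = 18260.3094
r = 7878 / 18260.3094 = 0.4314
t = r·√(n−2)/√(1−r²) = 0.4314·√10 / √(1−0.186106) = 1.364207 / 0.902161 = 1.512

1.512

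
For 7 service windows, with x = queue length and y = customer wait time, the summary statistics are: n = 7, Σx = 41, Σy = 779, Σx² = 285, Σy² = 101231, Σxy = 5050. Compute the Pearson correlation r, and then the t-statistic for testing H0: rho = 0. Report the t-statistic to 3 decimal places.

S_xy = nΣxy − ΣxΣy = 7·5050 − 41·779 = 35350 − 31939 = 3411
S_xx = nΣx² − (Σx)² = 7·285 − 41² = 1995 − 1681 = 314
S_yy = nΣy² − (Σy)² = 7·101231 − 779² = 708617 − 606841 = 101776
r = S_xy / √(S_xx·S_yy) = 3411 / √(314·101776) = 3411 / √31957664 = 3411 / 5653.1110 = 0.6034
t = r·√(n−2)/√(1−r²) = 0.6034·√5 / √(1−0.364092) = 1.349243 / 0.797438 = 1.692

1.692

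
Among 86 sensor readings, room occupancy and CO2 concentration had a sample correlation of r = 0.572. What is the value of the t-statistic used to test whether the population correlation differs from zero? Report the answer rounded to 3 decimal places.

t = r·√(n−2) / √(1−r²) with r = 0.572, n = 86
  = 0.572·√84 / √(1 − 0.327184)
  = 0.572·9.165151 / 0.820254
  = 5.242466 / 0.820254 = 6.391

6.391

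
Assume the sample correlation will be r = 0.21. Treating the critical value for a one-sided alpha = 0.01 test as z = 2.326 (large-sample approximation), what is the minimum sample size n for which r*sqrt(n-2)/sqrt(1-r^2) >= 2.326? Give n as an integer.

120

r√(n−2)/√(1−r²) ≥ 2.326  ⇔  n−2 ≥ (2.326)²·(1−r²)/r²
(1−r²)/r² = (1−0.0441)/0.0441 = 21.6757
n ≥ 2 + 5.410276·21.6757 = 2 + 117.2715 = 119.2715
⌈119.2715⌉ = 120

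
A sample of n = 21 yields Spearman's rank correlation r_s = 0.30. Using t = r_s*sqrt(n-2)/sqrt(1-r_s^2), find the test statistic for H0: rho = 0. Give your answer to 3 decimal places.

t = r_s·√(n−2) / √(1−r_s²) with r_s = 0.30, n = 21
  = 0.30·√19 / √(1 − 0.0900)
  = 0.30·4.358899 / 0.953939
  = 1.307670 / 0.953939 = 1.371

1.371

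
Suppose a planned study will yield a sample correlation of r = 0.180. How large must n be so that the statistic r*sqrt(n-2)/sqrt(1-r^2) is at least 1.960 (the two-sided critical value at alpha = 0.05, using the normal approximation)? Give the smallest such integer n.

r√(n−2)/√(1−r²) ≥ 1.960  ⇔  n−2 ≥ (1.960)²·(1−r²)/r²
(1−r²)/r² = (1−0.032400)/0.032400 = 29.8642
n ≥ 2 + 3.8416·29.8642 = 2 + 114.7263 = 116.7263
⌈116.7263⌉ = 117

117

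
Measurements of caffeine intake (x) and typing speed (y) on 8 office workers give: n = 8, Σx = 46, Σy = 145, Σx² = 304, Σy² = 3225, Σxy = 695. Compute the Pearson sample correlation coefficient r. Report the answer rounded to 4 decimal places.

Numerator: nΣxy − (Σx)(Σy) = 8·695 − (46)(145) = -1110
Denominator: √[(nΣx²−(Σx)²)(nΣy²−(Σy)²)]
  nΣx²−(Σx)² = 8·304 − 2116 = 316;  nΣy²−(Σy)² = 8·3225 − 21025 = 4775
  √(316·4775) = √1508900 = 1228.3729
r = -1110 / 1228.3729 = -0.9036

-0.9036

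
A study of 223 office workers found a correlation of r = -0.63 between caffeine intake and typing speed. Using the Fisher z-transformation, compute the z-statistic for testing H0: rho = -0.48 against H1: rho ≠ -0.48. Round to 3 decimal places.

-3.240

z_r = atanh(-0.63) = -0.741416,  z_0 = atanh(-0.48) = -0.522984
SE = 1/√(n−3) = 1/√220 = 0.067420
z = (z_r − z_0)/SE = (-0.741416 − (-0.522984)) / 0.067420 = -0.218432 / 0.067420 = -3.240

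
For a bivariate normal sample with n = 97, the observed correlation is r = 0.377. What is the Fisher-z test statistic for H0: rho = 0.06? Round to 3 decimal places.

z_r = atanh(0.377) = 0.396558,  z_0 = atanh(0.06) = 0.060072
SE = 1/√(n−3) = 1/√94 = 0.103142
z = (z_r − z_0)/SE = (0.396558 − 0.060072) / 0.103142 = 0.336486 / 0.103142 = 3.262

3.262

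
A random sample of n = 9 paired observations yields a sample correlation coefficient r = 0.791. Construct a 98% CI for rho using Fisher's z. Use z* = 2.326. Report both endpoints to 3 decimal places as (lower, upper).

z_r = atanh(0.791) = 1.074098;  SE = 1/√(n−3) = 1/√6 = 0.408248
z-limits: 1.074098 ± 2.326·0.408248 = 1.074098 ± 0.949585 = [0.124513, 2.023683]
ρ-limits: (tanh 0.124513, tanh 2.023683) = (0.124, 0.966)

(0.124, 0.966)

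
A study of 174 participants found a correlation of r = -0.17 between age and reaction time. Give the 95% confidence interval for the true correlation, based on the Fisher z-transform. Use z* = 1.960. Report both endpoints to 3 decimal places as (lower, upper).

z_r = atanh(-0.17) = -0.171667;  SE = 1/√(n−3) = 1/√171 = 0.076472
z-limits: -0.171667 ± 1.960·0.076472 = -0.171667 ± 0.149885 = [-0.321552, -0.021782]
ρ-limits: (tanh -0.321552, tanh -0.021782) = (-0.311, -0.022)

(-0.311, -0.022)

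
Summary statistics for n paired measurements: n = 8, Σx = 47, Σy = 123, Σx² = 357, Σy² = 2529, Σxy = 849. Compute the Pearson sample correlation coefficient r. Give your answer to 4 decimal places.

Numerator: nΣxy − (Σx)(Σy) = 8·849 − (47)(123) = 1011
Denominator: √[(nΣx²−(Σx)²)(nΣy²−(Σy)²)]
  nΣx²−(Σx)² = 8·357 − 2209 = 647;  nΣy²−(Σy)² = 8·2529 − 15129 = 5103
  √(647·5103) = √3301641 = 1817.0418
r = 1011 / 1817.0418 = 0.5564

0.5564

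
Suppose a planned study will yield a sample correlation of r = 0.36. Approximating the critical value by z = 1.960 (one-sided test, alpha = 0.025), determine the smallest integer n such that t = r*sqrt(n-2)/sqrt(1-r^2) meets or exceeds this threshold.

28

Need r·√(n−2)/√(1−r²) ≥ 1.960
√(n−2) ≥ 1.960·√(1−0.1296) / 0.36 = 1.960·0.932952 / 0.36 = 5.0794
n−2 ≥ 25.8003  ⇒  n ≥ 27.8003
Smallest integer n = 28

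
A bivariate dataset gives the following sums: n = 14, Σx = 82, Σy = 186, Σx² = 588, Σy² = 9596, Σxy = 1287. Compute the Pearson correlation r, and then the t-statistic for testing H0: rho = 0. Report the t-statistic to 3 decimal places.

S_xy = nΣxy − ΣxΣy = 14·1287 − 82·186 = 18018 − 15252 = 2766
S_xx = nΣx² − (Σx)² = 14·588 − 82² = 8232 − 6724 = 1508
S_yy = nΣy² − (Σy)² = 14·9596 − 186² = 134344 − 34596 = 99748
r = S_xy / √(S_xx·S_yy) = 2766 / √(1508·99748) = 2766 / √150419984 = 2766 / 12264.5825 = 0.2255
t = r·√(n−2)/√(1−r²) = 0.2255·√12 / √(1−0.050850) = 0.781155 / 0.974243 = 0.802

0.802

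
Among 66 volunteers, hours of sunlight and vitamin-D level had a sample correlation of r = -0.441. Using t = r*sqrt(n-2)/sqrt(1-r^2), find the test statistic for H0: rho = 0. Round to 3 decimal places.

t = r·√(n−2) / √(1−r²) with r = -0.441, n = 66
  = -0.441·√64 / √(1 − 0.194481)
  = -0.441·8.000000 / 0.897507
  = -3.528000 / 0.897507 = -3.931

-3.931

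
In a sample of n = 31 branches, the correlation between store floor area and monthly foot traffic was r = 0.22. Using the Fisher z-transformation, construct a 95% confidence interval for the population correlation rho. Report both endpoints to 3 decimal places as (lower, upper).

(-0.146, 0.533)

z_r = atanh(0.22) = 0.223656;  SE = 1/√(n−3) = 1/√28 = 0.188982
z-limits: 0.223656 ± 1.960·0.188982 = 0.223656 ± 0.370405 = [-0.146749, 0.594061]
ρ-limits: (tanh -0.146749, tanh 0.594061) = (-0.146, 0.533)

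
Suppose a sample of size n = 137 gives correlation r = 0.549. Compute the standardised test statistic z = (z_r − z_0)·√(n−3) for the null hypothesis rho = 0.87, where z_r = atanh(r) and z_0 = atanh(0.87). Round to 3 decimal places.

-8.290

z_r = atanh(0.549) = 0.616949,  z_0 = atanh(0.87) = 1.333080
SE = 1/√(n−3) = 1/√134 = 0.086387
z = (z_r − z_0)/SE = (0.616949 − 1.333080) / 0.086387 = -0.716131 / 0.086387 = -8.290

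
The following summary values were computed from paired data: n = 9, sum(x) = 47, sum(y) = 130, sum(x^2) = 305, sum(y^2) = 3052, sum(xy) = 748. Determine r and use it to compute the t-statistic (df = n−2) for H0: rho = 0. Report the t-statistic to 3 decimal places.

Numerator: nΣxy − (Σx)(Σy) = 9·748 − (47)(130) = 622
Denominator: √[(nΣx²−(Σx)²)(nΣy²−(Σy)²)]
  nΣx²−(Σx)² = 9·305 − 2209 = 536;  nΣy²−(Σy)² = 9·3052 − 16900 = 10568
  √(536·10568) = √5664448 = 2380.0101
r = 622 / 2380.0101 = 0.2613
t = r·√(n−2)/√(1−r²) = 0.2613·√7 / √(1−0.068278) = 0.691335 / 0.965257 = 0.716

0.716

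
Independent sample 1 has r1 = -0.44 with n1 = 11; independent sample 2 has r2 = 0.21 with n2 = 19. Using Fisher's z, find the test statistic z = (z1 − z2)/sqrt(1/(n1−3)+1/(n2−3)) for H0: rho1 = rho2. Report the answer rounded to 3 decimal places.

Fisher z-transforms: z1 = atanh(-0.44) = -0.472231, z2 = atanh(0.21) = 0.213171; difference d = -0.685402
Var(d) = 1/8 + 1/16 = 0.1250000 + 0.0625000 = 0.1875000
z = d/√Var(d) = -0.685402 / √0.1875000 = -0.685402 / 0.433013 = -1.583

-1.583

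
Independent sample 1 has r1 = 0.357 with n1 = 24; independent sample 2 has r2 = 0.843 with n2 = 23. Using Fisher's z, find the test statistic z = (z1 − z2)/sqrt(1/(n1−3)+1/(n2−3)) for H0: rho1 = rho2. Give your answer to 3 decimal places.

-2.746

z1 = atanh(0.357) = 0.373443,  z2 = atanh(0.843) = 1.231452
SE = √(1/(n1−3) + 1/(n2−3)) = √(1/21 + 1/20) = √(0.0476190 + 0.0500000) = √0.0976190 = 0.312440
z = (z1 − z2)/SE = (0.373443 − 1.231452) / 0.312440 = -0.858009 / 0.312440 = -2.746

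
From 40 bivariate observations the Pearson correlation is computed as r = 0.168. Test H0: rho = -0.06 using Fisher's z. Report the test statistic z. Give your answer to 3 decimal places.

1.397

z_r = atanh(0.168) = 0.169608,  z_0 = atanh(-0.06) = -0.060072
SE = 1/√(n−3) = 1/√37 = 0.164399
z = (z_r − z_0)/SE = (0.169608 − (-0.060072)) / 0.164399 = 0.229680 / 0.164399 = 1.397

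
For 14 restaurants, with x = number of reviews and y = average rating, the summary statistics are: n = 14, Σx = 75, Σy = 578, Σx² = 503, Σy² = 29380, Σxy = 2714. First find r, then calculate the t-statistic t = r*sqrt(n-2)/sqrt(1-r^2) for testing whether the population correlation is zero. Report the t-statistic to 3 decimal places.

Numerator: nΣxy − (Σx)(Σy) = 14·2714 − (75)(578) = -5354
Denominator: √[(nΣx²−(Σx)²)(nΣy²−(Σy)²)]
  nΣx²−(Σx)² = 14·503 − 5625 = 1417;  nΣy²−(Σy)² = 14·29380 − 334084 = 77236
  √(1417·77236) = √109443412 = 10461.5205
r = -5354 / 10461.5205 = -0.5118
t = r·√(n−2)/√(1−r²) = -0.5118·√12 / √(1−0.261939) = -1.772927 / 0.859105 = -2.064

-2.064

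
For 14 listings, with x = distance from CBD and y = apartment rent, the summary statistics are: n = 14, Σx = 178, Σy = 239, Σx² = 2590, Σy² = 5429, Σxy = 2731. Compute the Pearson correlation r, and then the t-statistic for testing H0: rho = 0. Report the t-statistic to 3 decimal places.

S_xy = nΣxy − ΣxΣy = 14·2731 − 178·239 = 38234 − 42542 = -4308
S_xx = nΣx² − (Σx)² = 14·2590 − 178² = 36260 − 31684 = 4576
S_yy = nΣy² − (Σy)² = 14·5429 − 239² = 76006 − 57121 = 18885
r = S_xy / √(S_xx·S_yy) = -4308 / √(4576·18885) = -4308 / √86417760 = -4308 / 9296.1153 = -0.4634
t = r·√(n−2)/√(1−r²) = -0.4634·√12 / √(1−0.214740) = -1.605265 / 0.886149 = -1.812

-1.812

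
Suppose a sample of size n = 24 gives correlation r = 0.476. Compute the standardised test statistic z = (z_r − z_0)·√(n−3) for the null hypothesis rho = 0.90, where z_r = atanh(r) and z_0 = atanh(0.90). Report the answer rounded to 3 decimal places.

-4.374

z_r = atanh(0.476) = 0.517800,  z_0 = atanh(0.90) = 1.472219
SE = 1/√(n−3) = 1/√21 = 0.218218
z = (z_r − z_0)/SE = (0.517800 − 1.472219) / 0.218218 = -0.954419 / 0.218218 = -4.374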